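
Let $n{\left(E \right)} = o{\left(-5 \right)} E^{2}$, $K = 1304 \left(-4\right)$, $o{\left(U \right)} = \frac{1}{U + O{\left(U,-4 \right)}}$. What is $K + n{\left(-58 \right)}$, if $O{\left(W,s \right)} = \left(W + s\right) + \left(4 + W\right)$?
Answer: $- \frac{81604}{15} \approx -5440.3$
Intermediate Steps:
$O{\left(W,s \right)} = 4 + s + 2 W$
$o{\left(U \right)} = \frac{1}{3 U}$ ($o{\left(U \right)} = \frac{1}{U + \left(4 - 4 + 2 U\right)} = \frac{1}{U + 2 U} = \frac{1}{3 U}$)
$K = -5216$
$n{\left(E \right)} = - \frac{E^{2}}{15}$ ($n{\left(E \right)} = \frac{1}{3 \left(-5\right)} E^{2} = \frac{1}{3} \left(- \frac{1}{5}\right) E^{2} = - \frac{E^{2}}{15}$)
$K + n{\left(-58 \right)} = -5216 - \frac{\left(-58\right)^{2}}{15} = -5216 - \frac{3364}{15} = - \frac{81604}{15}$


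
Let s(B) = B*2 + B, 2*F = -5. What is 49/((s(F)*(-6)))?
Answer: 49/45 ≈ 1.0889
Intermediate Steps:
F = -5/2 (F = (½)*(-5) = -5/2 ≈ -2.5000)
s(B) = 3*B (s(B) = 2*B + B = 3*B)
49/((s(F)*(-6))) = 49/(((3*(-5/2))*(-6))) = 49/((-15/2*(-6))) = 49/45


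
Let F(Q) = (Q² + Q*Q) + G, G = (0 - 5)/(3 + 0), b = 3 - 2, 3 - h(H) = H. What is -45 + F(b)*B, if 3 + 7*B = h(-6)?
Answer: -313/7 ≈ -44.714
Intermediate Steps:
h(H) = 3 - H
B = 6/7 (B = -3/7 + (3 - 1*(-6))/7 = -3/7 + (3 + 6)/7 = -3/7 + (⅐)*9 = -3/7 + 9/7 = 6/7 ≈ 0.85714)
b = 1
G = -5/3 ≈ -1.6667
F(Q) = -5/3 + 2*Q² (F(Q) = (Q² + Q*Q) - 5/3 = (Q² + Q²) - 5/3 = 2*Q² - 5/3 = -5/3 + 2*Q²)
-45 + F(b)*B = -45 + (-5/3 + 2*1²)*(6/7) = -45 + (-5/3 + 2*1)*(6/7) = -45 + (-5/3 + 2)*(6/7) = -45 + (⅓)*(6/7) = -45 + 2/7 = -313/7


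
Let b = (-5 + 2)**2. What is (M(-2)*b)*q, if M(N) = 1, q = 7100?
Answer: 63900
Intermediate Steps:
b = 9 (b = (-3)**2 = 9)
(M(-2)*b)*q = (1*9)*7100 = 9*7100 = 63900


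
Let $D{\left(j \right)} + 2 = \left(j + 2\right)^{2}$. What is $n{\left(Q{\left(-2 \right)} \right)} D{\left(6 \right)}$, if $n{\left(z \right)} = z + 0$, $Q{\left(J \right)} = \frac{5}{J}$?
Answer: $-155$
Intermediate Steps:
$D{\left(j \right)} = -2 + \left(2 + j\right)^{2}$ ($D{\left(j \right)} = -2 + \left(j + 2\right)^{2} = -2 + \left(2 + j\right)^{2}$)
$n{\left(z \right)} = z$
$n{\left(Q{\left(-2 \right)} \right)} D{\left(6 \right)} = \frac{5}{-2} \left(-2 + \left(2 + 6\right)^{2}\right) = 5 \left(- \frac{1}{2}\right) \left(-2 + 8^{2}\right) = - \frac{5 \left(-2 + 64\right)}{2} = \left(- \frac{5}{2}\right) 62 = -155$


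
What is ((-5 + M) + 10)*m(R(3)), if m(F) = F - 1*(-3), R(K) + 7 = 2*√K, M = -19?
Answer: 56 - 28*√3 ≈ 7.5026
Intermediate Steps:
R(K) = -7 + 2*√K
m(F) = 3 + F (m(F) = F + 3 = 3 + F)
((-5 + M) + 10)*m(R(3)) = ((-5 - 19) + 10)*(3 + (-7 + 2*√3)) = (-24 + 10)*(-4 + 2*√3) = -14*(-4 + 2*√3) = 56 - 28*√3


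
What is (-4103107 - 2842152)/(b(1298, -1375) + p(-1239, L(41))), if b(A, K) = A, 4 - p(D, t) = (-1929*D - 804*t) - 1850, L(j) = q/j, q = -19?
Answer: 284755619/97877315 ≈ 2.9093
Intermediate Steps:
L(j) = -19/j
p(D, t) = 1854 + 804*t + 1929*D (p(D, t) = 4 - ((-1929*D - 804*t) - 1850) = 4 - (-1850 - 1929*D - 804*t) = 4 + (1850 + 804*t + 1929*D) = 1854 + 804*t + 1929*D)
(-4103107 - 2842152)/(b(1298, -1375) + p(-1239, L(41))) = (-4103107 - 2842152)/(1298 + (1854 + 804*(-19/41) + 1929*(-1239))) = -6945259/(1298 + (1854 + 804*(-19*1/41) - 2390031)) = -6945259/(1298 + (1854 + 804*(-19/41) - 2390031)) = -6945259/(1298 + (1854 - 15276/41 - 2390031)) = -6945259/(1298 - 97930533/41) = -6945259/(-97877315/41) = -6945259*(-41/97877315) = 284755619/97877315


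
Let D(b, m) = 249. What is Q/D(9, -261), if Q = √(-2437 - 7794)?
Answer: I*√10231/249 ≈ 0.40622*I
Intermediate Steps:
Q = I*√10231 (Q = √(-10231) = I*√10231 ≈ 101.15*I)
Q/D(9, -261) = (I*√10231)/249 = (I*√10231)*(1/249) = I*√10231/249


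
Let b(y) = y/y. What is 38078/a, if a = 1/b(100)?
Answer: 38078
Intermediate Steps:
b(y) = 1
a = 1 (a = 1/1 = 1)
38078/a = 38078/1 = 38078*1 = 38078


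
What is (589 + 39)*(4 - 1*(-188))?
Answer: 120576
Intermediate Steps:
(589 + 39)*(4 - 1*(-188)) = 628*(4 + 188) = 628*192 = 120576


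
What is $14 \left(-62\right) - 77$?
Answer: $-945$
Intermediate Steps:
$14 \left(-62\right) - 77 = -868 + \left(\left(-35 + 8\right) - 50\right) = -868 - 77 = -945$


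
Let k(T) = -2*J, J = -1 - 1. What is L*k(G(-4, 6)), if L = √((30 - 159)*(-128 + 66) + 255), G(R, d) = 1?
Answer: 12*√917 ≈ 363.38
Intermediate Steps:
J = -2
L = 3*√917 (L = √(-129*(-62) + 255) = √(7998 + 255) = √8253 = 3*√917 ≈ 90.846)
k(T) = 4 (k(T) = -2*(-2) = 4)
L*k(G(-4, 6)) = (3*√917)*4 = 12*√917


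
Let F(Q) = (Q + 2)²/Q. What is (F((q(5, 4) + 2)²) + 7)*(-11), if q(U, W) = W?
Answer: -4664/9 ≈ -518.22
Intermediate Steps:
F(Q) = (2 + Q)²/Q
(F((q(5, 4) + 2)²) + 7)*(-11) = ((2 + (4 + 2)²)²/((4 + 2)²) + 7)*(-11) = ((2 + 6²)²/(6²) + 7)*(-11) = ((2 + 36)²/36 + 7)*(-11) = ((1/36)*38² + 7)*(-11) = ((1/36)*1444 + 7)*(-11) = (361/9 + 7)*(-11) = (424/9)*(-11) = -4664/9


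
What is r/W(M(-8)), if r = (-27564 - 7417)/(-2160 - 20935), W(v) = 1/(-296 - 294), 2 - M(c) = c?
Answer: -4127758/4619 ≈ -893.65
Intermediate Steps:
M(c) = 2 - c
W(v) = -1/590 (W(v) = 1/(-590) = -1/590)
r = 34981/23095 (r = -34981/(-23095) = -34981*(-1/23095) = 34981/23095 ≈ 1.5147)
r/W(M(-8)) = 34981/(23095*(-1/590)) = (34981/23095)*(-590) = -4127758/4619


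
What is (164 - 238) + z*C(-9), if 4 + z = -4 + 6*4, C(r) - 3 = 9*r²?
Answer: 11638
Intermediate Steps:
C(r) = 3 + 9*r²
z = 16 (z = -4 + (-4 + 6*4) = -4 + (-4 + 24) = -4 + 20 = 16)
(164 - 238) + z*C(-9) = (164 - 238) + 16*(3 + 9*(-9)²) = -74 + 16*(3 + 9*81) = -74 + 16*(3 + 729) = -74 + 16*732 = -74 + 11712 = 11638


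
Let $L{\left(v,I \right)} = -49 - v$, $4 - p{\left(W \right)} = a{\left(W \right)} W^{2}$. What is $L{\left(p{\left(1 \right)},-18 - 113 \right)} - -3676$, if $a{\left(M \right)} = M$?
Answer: $3624$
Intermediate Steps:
$p{\left(W \right)} = 4 - W^{3}$ ($p{\left(W \right)} = 4 - W W^{2} = 4 - W^{3}$)
$L{\left(p{\left(1 \right)},-18 - 113 \right)} - -3676 = \left(-49 - \left(4 - 1^{3}\right)\right) - -3676 = \left(-49 - \left(4 - 1\right)\right) + 3676 = \left(-49 - 3\right) + 3676 = -52 + 3676 = 3624$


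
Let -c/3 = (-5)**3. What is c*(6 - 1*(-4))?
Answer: 3750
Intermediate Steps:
c = 375 (c = -3*(-5)**3 = -3*(-125) = 375)
c*(6 - 1*(-4)) = 375*(6 - 1*(-4)) = 375*(6 + 4) = 375*10 = 3750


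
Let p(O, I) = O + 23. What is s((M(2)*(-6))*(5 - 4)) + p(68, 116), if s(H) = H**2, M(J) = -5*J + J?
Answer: 2395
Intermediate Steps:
p(O, I) = 23 + O
M(J) = -4*J
s((M(2)*(-6))*(5 - 4)) + p(68, 116) = ((-4*2*(-6))*(5 - 4))**2 + (23 + 68) = (-8*(-6)*1)**2 + 91 = (48*1)**2 + 91 = 48**2 + 91 = 2304 + 91 = 2395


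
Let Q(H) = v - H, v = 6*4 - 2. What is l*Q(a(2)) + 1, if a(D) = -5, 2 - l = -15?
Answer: 460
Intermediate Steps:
l = 17 (l = 2 - 1*(-15) = 2 + 15 = 17)
v = 22 (v = 24 - 2 = 22)
Q(H) = 22 - H
l*Q(a(2)) + 1 = 17*(22 - 1*(-5)) + 1 = 17*(22 + 5) + 1 = 17*27 + 1 = 459 + 1 = 460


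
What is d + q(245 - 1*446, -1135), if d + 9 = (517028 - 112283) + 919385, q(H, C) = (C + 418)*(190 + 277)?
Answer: 989282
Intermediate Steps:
q(H, C) = 195206 + 467*C (q(H, C) = (418 + C)*467 = 195206 + 467*C)
d = 1324121 (d = -9 + ((517028 - 112283) + 919385) = -9 + (404745 + 919385) = -9 + 1324130 = 1324121)
d + q(245 - 1*446, -1135) = 1324121 + (195206 + 467*(-1135)) = 1324121 + (195206 - 530045) = 1324121 - 334839 = 989282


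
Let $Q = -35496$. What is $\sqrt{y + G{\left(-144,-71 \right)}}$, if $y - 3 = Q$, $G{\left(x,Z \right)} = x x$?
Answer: $i \sqrt{14757} \approx 121.48 i$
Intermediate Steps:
$G{\left(x,Z \right)} = x^{2}$
$y = -35493$ ($y = 3 - 35496 = -35493$)
$\sqrt{y + G{\left(-144,-71 \right)}} = \sqrt{-35493 + \left(-144\right)^{2}} = \sqrt{-35493 + 20736} = \sqrt{-14757} = i \sqrt{14757}$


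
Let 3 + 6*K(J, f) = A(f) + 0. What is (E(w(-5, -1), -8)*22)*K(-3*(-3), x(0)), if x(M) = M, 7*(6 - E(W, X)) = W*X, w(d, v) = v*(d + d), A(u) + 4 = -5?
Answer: -5368/7 ≈ -766.86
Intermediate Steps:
A(u) = -9 (A(u) = -4 - 5 = -9)
w(d, v) = 2*d*v (w(d, v) = v*(2*d) = 2*d*v)
E(W, X) = 6 - W*X/7
K(J, f) = -2 (K(J, f) = -½ + (-9 + 0)/6 = -½ + (⅙)*(-9) = -½ - 3/2 = -2)
(E(w(-5, -1), -8)*22)*K(-3*(-3), x(0)) = ((6 - ⅐*2*(-5)*(-1)*(-8))*22)*(-2) = ((6 - ⅐*10*(-8))*22)*(-2) = ((6 + 80/7)*22)*(-2) = ((122/7)*22)*(-2) = (2684/7)*(-2) = -5368/7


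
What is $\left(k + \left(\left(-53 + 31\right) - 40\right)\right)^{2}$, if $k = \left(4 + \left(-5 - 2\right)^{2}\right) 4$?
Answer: $22500$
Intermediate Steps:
$k = 212$ ($k = \left(4 + \left(-7\right)^{2}\right) 4 = \left(4 + 49\right) 4 = 53 \cdot 4 = 212$)
$\left(k + \left(\left(-53 + 31\right) - 40\right)\right)^{2} = \left(212 + \left(\left(-53 + 31\right) - 40\right)\right)^{2} = \left(212 - 62\right)^{2} = 150^{2} = 22500$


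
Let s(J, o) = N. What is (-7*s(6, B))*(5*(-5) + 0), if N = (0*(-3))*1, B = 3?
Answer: 0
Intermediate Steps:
N = 0 (N = 0*1 = 0)
s(J, o) = 0
(-7*s(6, B))*(5*(-5) + 0) = (-7*0)*(5*(-5) + 0) = 0*(-25 + 0) = 0*(-25) = 0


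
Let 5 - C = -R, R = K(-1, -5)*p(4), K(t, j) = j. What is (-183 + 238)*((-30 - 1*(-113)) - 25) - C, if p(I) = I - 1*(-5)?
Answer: 3230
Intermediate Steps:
p(I) = 5 + I (p(I) = I + 5 = 5 + I)
R = -45 (R = -5*(5 + 4) = -5*9 = -45)
C = -40 (C = 5 - (-1)*(-45) = 5 - 1*45 = 5 - 45 = -40)
(-183 + 238)*((-30 - 1*(-113)) - 25) - C = (-183 + 238)*((-30 - 1*(-113)) - 25) - 1*(-40) = 55*((-30 + 113) - 25) + 40 = 55*(83 - 25) + 40 = 55*58 + 40 = 3190 + 40 = 3230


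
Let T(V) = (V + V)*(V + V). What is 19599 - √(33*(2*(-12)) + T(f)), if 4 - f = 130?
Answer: 19599 - 6*√1742 ≈ 19349.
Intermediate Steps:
f = -126 (f = 4 - 1*130 = 4 - 130 = -126)
T(V) = 4*V² (T(V) = (2*V)*(2*V) = 4*V²)
19599 - √(33*(2*(-12)) + T(f)) = 19599 - √(33*(2*(-12)) + 4*(-126)²) = 19599 - √(33*(-24) + 4*15876) = 19599 - √(-792 + 63504) = 19599 - √62712 = 19599 - 6*√1742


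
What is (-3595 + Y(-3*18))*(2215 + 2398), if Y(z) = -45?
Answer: -16791320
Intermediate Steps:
(-3595 + Y(-3*18))*(2215 + 2398) = (-3595 - 45)*(2215 + 2398) = -3640*4613 = -16791320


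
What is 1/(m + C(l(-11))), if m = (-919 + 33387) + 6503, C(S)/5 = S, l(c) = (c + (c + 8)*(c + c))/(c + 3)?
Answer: 8/311493 ≈ 2.5683e-5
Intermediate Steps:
l(c) = (c + 2*c*(8 + c))/(3 + c) (l(c) = (c + (8 + c)*(2*c))/(3 + c) = (c + 2*c*(8 + c))/(3 + c))
C(S) = 5*S
m = 38971 (m = 32468 + 6503 = 38971)
1/(m + C(l(-11))) = 1/(38971 + 5*(-11*(17 + 2*(-11))/(3 - 11))) = 1/(38971 + 5*(-11*(17 - 22)/(-8))) = 1/(38971 + 5*(-11*(-⅛)*(-5))) = 1/(38971 + 5*(-55/8)) = 1/(38971 - 275/8) = 1/(311493/8) = 8/311493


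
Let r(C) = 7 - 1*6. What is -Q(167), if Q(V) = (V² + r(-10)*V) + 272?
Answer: -28328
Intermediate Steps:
r(C) = 1 (r(C) = 7 - 6 = 1)
Q(V) = 272 + V + V² (Q(V) = (V² + 1*V) + 272 = (V² + V) + 272 = (V + V²) + 272 = 272 + V + V²)
-Q(167) = -(272 + 167 + 167²) = -(272 + 167 + 27889) = -1*28328 = -28328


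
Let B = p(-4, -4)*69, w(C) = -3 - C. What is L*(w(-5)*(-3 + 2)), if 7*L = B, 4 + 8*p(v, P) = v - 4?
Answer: 207/7 ≈ 29.571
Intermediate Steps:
p(v, P) = -1 + v/8 (p(v, P) = -½ + (v - 4)/8 = -½ + (-4 + v)/8 = -½ + (-½ + v/8) = -1 + v/8)
B = -207/2 (B = (-1 + (⅛)*(-4))*69 = (-1 - ½)*69 = -3/2*69 = -207/2 ≈ -103.50)
L = -207/14 (L = (⅐)*(-207/2) = -207/14 ≈ -14.786)
L*(w(-5)*(-3 + 2)) = -207*(-3 - 1*(-5))*(-3 + 2)/14 = -207*(-3 + 5)*(-1)/14 = -207*(-1)/7 = -207/14*(-2) = 207/7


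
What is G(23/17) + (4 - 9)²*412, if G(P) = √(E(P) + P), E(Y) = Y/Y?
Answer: 10300 + 2*√170/17 ≈ 10302.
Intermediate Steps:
E(Y) = 1
G(P) = √(1 + P)
G(23/17) + (4 - 9)²*412 = √(1 + 23/17) + (4 - 9)²*412 = √(1 + 23*(1/17)) + (-5)²*412 = √(1 + 23/17) + 25*412 = √(40/17) + 10300 = 2*√170/17 + 10300 = 10300 + 2*√170/17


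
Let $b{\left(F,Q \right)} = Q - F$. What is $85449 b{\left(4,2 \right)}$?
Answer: $-170898$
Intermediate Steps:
$85449 b{\left(4,2 \right)} = 85449 \left(2 - 4\right) = 85449 \left(-2\right) = -170898$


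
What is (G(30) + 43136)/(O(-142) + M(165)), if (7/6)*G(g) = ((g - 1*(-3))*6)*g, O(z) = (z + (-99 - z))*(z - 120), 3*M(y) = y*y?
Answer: 337592/245091 ≈ 1.3774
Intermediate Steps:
M(y) = y²/3 (M(y) = (y*y)/3 = y²/3)
O(z) = 11880 - 99*z (O(z) = -99*(-120 + z) = 11880 - 99*z)
G(g) = 6*g*(18 + 6*g)/7 (G(g) = 6*(((g - 1*(-3))*6)*g)/7 = 6*(((g + 3)*6)*g)/7 = 6*(((3 + g)*6)*g)/7 = 6*((18 + 6*g)*g)/7 = 6*(g*(18 + 6*g))/7 = 6*g*(18 + 6*g)/7)
(G(30) + 43136)/(O(-142) + M(165)) = ((36/7)*30*(3 + 30) + 43136)/((11880 - 99*(-142)) + (⅓)*165²) = ((36/7)*30*33 + 43136)/((11880 + 14058) + (⅓)*27225) = (35640/7 + 43136)/(25938 + 9075) = (337592/7)/35013 = (337592/7)*(1/35013) = 337592/245091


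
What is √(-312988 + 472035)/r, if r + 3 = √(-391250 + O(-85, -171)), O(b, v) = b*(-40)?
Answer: -3*√159047/387859 - 5*I*√2467455158/387859 ≈ -0.0030847 - 0.64036*I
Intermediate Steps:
O(b, v) = -40*b
r = -3 + 5*I*√15514 (r = -3 + √(-391250 - 40*(-85)) = -3 + √(-391250 + 3400) = -3 + √(-387850) = -3 + 5*I*√15514 ≈ -3.0 + 622.78*I)
√(-312988 + 472035)/r = √(-312988 + 472035)/(-3 + 5*I*√15514) = √159047/(-3 + 5*I*√15514)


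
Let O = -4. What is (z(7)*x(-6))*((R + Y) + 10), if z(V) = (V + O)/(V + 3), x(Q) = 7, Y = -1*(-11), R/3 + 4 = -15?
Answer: -378/5 ≈ -75.600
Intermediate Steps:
R = -57 (R = -12 + 3*(-15) = -12 - 45 = -57)
Y = 11
z(V) = (-4 + V)/(3 + V) (z(V) = (V - 4)/(V + 3) = (-4 + V)/(3 + V))
(z(7)*x(-6))*((R + Y) + 10) = (((-4 + 7)/(3 + 7))*7)*((-57 + 11) + 10) = ((3/10)*7)*(-46 + 10) = (((1/10)*3)*7)*(-36) = ((3/10)*7)*(-36) = (21/10)*(-36) = -378/5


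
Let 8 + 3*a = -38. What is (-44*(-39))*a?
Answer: -26312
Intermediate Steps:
a = -46/3 (a = -8/3 + (⅓)*(-38) = -8/3 - 38/3 = -46/3 ≈ -15.333)
(-44*(-39))*a = -44*(-39)*(-46/3) = 1716*(-46/3) = -26312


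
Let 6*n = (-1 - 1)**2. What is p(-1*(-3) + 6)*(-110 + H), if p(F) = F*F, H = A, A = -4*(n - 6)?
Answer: -7182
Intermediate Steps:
n = 2/3 (n = (-1 - 1)**2/6 = (1/6)*(-2)**2 = (1/6)*4 = 2/3 ≈ 0.66667)
A = 64/3 (A = -4*(2/3 - 6) = -4*(-16/3) = 64/3 ≈ 21.333)
H = 64/3 ≈ 21.333
p(F) = F**2
p(-1*(-3) + 6)*(-110 + H) = (-1*(-3) + 6)**2*(-110 + 64/3) = (3 + 6)**2*(-266/3) = 9**2*(-266/3) = 81*(-266/3) = -7182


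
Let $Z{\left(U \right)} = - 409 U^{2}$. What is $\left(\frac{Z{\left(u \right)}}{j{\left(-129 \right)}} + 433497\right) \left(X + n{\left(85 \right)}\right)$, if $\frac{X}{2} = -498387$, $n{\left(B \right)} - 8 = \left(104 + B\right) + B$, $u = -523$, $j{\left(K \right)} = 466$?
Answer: $- \frac{44910021533286}{233} \approx -1.9275 \cdot 10^{11}$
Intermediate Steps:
$n{\left(B \right)} = 112 + 2 B$ ($n{\left(B \right)} = 8 + \left(\left(104 + B\right) + B\right) = 8 + \left(104 + 2 B\right) = 112 + 2 B$)
$X = -996774$ ($X = 2 \left(-498387\right) = -996774$)
$\left(\frac{Z{\left(u \right)}}{j{\left(-129 \right)}} + 433497\right) \left(X + n{\left(85 \right)}\right) = \left(\frac{\left(-409\right) \left(-523\right)^{2}}{466} + 433497\right) \left(-996774 + \left(112 + 2 \cdot 85\right)\right) = \left(\left(-409\right) 273529 \cdot \frac{1}{466} + 433497\right) \left(-996774 + \left(112 + 170\right)\right) = \left(\left(-111873361\right) \frac{1}{466} + 433497\right) \left(-996774 + 282\right) = \left(- \frac{111873361}{466} + 433497\right) \left(-996492\right) = \frac{90136241}{466} \left(-996492\right) = - \frac{44910021533286}{233}$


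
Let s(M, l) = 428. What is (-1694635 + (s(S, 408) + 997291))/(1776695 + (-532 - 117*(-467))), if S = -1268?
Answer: -348458/915401 ≈ -0.38066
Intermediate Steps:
(-1694635 + (s(S, 408) + 997291))/(1776695 + (-532 - 117*(-467))) = (-1694635 + (428 + 997291))/(1776695 + (-532 - 117*(-467))) = (-1694635 + 997719)/(1776695 + (-532 + 54639)) = -696916/(1776695 + 54107) = -696916/1830802 = -696916*1/1830802 = -348458/915401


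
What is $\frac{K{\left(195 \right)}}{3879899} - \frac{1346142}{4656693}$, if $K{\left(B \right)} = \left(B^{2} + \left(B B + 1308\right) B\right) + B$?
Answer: $\frac{173285968541}{102076262791} \approx 1.6976$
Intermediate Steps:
$K{\left(B \right)} = B + B^{2} + B \left(1308 + B^{2}\right)$ ($K{\left(B \right)} = \left(B^{2} + \left(B^{2} + 1308\right) B\right) + B = \left(B^{2} + \left(1308 + B^{2}\right) B\right) + B = \left(B^{2} + B \left(1308 + B^{2}\right)\right) + B = B + B^{2} + B \left(1308 + B^{2}\right)$)
$\frac{K{\left(195 \right)}}{3879899} - \frac{1346142}{4656693} = \frac{195 \left(1309 + 195 + 195^{2}\right)}{3879899} - \frac{1346142}{4656693} = 195 \left(1309 + 195 + 38025\right) \frac{1}{3879899} - \frac{448714}{1552231} = 195 \cdot 39529 \cdot \frac{1}{3879899} - \frac{448714}{1552231} = 7708155 \cdot \frac{1}{3879899} - \frac{448714}{1552231} = \frac{7708155}{3879899} - \frac{448714}{1552231} = \frac{173285968541}{102076262791}$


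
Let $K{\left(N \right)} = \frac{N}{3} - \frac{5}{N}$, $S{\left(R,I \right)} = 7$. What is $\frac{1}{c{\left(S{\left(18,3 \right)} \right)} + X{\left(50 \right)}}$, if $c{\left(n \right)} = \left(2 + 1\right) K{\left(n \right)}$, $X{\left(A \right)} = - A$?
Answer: $- \frac{7}{316} \approx -0.022152$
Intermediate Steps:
$K{\left(N \right)} = - \frac{5}{N} + \frac{N}{3}$ ($K{\left(N \right)} = N \frac{1}{3} - \frac{5}{N} = \frac{N}{3} - \frac{5}{N} = - \frac{5}{N} + \frac{N}{3}$)
$c{\left(n \right)} = n - \frac{15}{n}$ ($c{\left(n \right)} = \left(2 + 1\right) \left(- \frac{5}{n} + \frac{n}{3}\right) = 3 \left(- \frac{5}{n} + \frac{n}{3}\right) = n - \frac{15}{n}$)
$\frac{1}{c{\left(S{\left(18,3 \right)} \right)} + X{\left(50 \right)}} = \frac{1}{\left(7 - \frac{15}{7}\right) - 50} = \frac{1}{\frac{34}{7} - 50} = \frac{1}{- \frac{316}{7}} = - \frac{7}{316}$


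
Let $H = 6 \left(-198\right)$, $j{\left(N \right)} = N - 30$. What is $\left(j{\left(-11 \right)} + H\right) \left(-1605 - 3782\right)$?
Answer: $6620623$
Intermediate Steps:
$j{\left(N \right)} = -30 + N$
$H = -1188$
$\left(j{\left(-11 \right)} + H\right) \left(-1605 - 3782\right) = \left(\left(-30 - 11\right) - 1188\right) \left(-1605 - 3782\right) = \left(-41 - 1188\right) \left(-5387\right) = \left(-1229\right) \left(-5387\right) = 6620623$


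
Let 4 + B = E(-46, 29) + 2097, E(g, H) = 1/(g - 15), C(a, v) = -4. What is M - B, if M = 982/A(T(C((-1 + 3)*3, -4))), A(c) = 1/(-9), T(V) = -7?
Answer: -666790/61 ≈ -10931.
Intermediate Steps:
E(g, H) = 1/(-15 + g)
A(c) = -⅑
M = -8838 (M = 982/(-⅑) = 982*(-9) = -8838)
B = 127672/61 (B = -4 + (1/(-15 - 46) + 2097) = -4 + (1/(-61) + 2097) = -4 + (-1/61 + 2097) = -4 + 127916/61 = 127672/61 ≈ 2093.0)
M - B = -8838 - 1*127672/61 = -8838 - 127672/61 = -666790/61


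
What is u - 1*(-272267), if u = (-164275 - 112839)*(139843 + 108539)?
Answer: -68829857281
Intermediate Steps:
u = -68830129548 (u = -277114*248382 = -68830129548)
u - 1*(-272267) = -68830129548 - 1*(-272267) = -68830129548 + 272267 = -68829857281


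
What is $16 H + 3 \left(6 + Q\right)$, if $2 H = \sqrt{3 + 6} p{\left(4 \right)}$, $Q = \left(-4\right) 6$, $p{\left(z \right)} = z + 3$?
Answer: $114$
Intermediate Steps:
$p{\left(z \right)} = 3 + z$
$Q = -24$
$H = \frac{21}{2}$ ($H = \frac{\sqrt{3 + 6} \left(3 + 4\right)}{2} = \frac{\sqrt{9} \cdot 7}{2} = \frac{3 \cdot 7}{2} = \frac{1}{2} \cdot 21 = \frac{21}{2} \approx 10.5$)
$16 H + 3 \left(6 + Q\right) = 16 \cdot \frac{21}{2} + 3 \left(6 - 24\right) = 168 + 3 \left(-18\right) = 168 - 54 = 114$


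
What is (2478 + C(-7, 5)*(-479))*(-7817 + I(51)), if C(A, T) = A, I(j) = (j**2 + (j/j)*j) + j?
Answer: -29819734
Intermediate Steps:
I(j) = j**2 + 2*j (I(j) = (j**2 + 1*j) + j = (j**2 + j) + j = (j + j**2) + j = j**2 + 2*j)
(2478 + C(-7, 5)*(-479))*(-7817 + I(51)) = (2478 - 7*(-479))*(-7817 + 51*(2 + 51)) = (2478 + 3353)*(-7817 + 51*53) = 5831*(-7817 + 2703) = 5831*(-5114) = -29819734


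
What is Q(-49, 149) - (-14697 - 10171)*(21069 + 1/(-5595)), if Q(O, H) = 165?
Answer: 2931466974047/5595 ≈ 5.2394e+8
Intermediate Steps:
Q(-49, 149) - (-14697 - 10171)*(21069 + 1/(-5595)) = 165 - (-14697 - 10171)*(21069 + 1/(-5595)) = 165 - (-24868)*(21069 - 1/5595) = 165 - (-24868)*117881054/5595 = 165 - 1*(-2931466050872/5595) = 165 + 2931466050872/5595 = 2931466974047/5595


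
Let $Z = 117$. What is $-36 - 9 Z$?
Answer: $-1089$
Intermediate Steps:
$-36 - 9 Z = -36 - 1053 = -1089$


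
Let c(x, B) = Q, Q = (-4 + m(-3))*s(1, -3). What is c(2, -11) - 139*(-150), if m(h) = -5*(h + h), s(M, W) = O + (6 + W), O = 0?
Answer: 20928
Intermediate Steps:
s(M, W) = 6 + W (s(M, W) = 0 + (6 + W) = 6 + W)
m(h) = -10*h
Q = 78 (Q = (-4 - 10*(-3))*(6 - 3) = (-4 + 30)*3 = 26*3 = 78)
c(x, B) = 78
c(2, -11) - 139*(-150) = 78 - 139*(-150) = 78 + 20850 = 20928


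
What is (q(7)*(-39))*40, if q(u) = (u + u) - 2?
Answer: -18720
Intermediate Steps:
q(u) = -2 + 2*u (q(u) = 2*u - 2 = -2 + 2*u)
(q(7)*(-39))*40 = ((-2 + 2*7)*(-39))*40 = ((-2 + 14)*(-39))*40 = (12*(-39))*40 = -468*40 = -18720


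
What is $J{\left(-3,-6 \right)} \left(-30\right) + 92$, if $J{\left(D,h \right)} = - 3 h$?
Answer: $-448$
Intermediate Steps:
$J{\left(-3,-6 \right)} \left(-30\right) + 92 = \left(-3\right) \left(-6\right) \left(-30\right) + 92 = 18 \left(-30\right) + 92 = -540 + 92 = -448$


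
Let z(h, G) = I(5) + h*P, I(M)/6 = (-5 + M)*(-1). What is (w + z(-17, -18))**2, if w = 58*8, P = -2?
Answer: 248004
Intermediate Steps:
I(M) = 30 - 6*M (I(M) = 6*((-5 + M)*(-1)) = 6*(5 - M) = 30 - 6*M)
w = 464
z(h, G) = -2*h (z(h, G) = (30 - 6*5) + h*(-2) = (30 - 30) - 2*h = 0 - 2*h = -2*h)
(w + z(-17, -18))**2 = (464 - 2*(-17))**2 = (464 + 34)**2 = 498**2 = 248004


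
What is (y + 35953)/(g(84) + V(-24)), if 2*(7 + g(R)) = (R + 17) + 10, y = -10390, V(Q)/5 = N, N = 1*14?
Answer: 17042/79 ≈ 215.72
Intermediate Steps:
N = 14
V(Q) = 70 (V(Q) = 5*14 = 70)
g(R) = 13/2 + R/2 (g(R) = -7 + ((R + 17) + 10)/2 = -7 + ((17 + R) + 10)/2 = -7 + (27 + R)/2 = -7 + (27/2 + R/2) = 13/2 + R/2)
(y + 35953)/(g(84) + V(-24)) = (-10390 + 35953)/((13/2 + (1/2)*84) + 70) = 25563/((13/2 + 42) + 70) = 25563/(97/2 + 70) = 25563/(237/2) = 25563*(2/237) = 17042/79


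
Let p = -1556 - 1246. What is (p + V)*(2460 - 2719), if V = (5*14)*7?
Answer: 598808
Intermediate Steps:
p = -2802
V = 490 (V = 70*7 = 490)
(p + V)*(2460 - 2719) = (-2802 + 490)*(2460 - 2719) = -2312*(-259) = 598808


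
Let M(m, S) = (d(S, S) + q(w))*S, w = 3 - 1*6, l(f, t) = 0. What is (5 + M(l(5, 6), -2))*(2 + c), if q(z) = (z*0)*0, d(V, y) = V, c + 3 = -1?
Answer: -18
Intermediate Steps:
c = -4 (c = -3 - 1 = -4)
w = -3 (w = 3 - 6 = -3)
q(z) = 0 (q(z) = 0*0 = 0)
M(m, S) = S**2 (M(m, S) = (S + 0)*S = S*S = S**2)
(5 + M(l(5, 6), -2))*(2 + c) = (5 + (-2)**2)*(2 - 4) = (5 + 4)*(-2) = 9*(-2) = -18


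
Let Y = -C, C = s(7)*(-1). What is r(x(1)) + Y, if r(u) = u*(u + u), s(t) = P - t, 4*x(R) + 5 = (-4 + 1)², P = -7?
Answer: -12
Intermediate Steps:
x(R) = 1 (x(R) = -5/4 + (-4 + 1)²/4 = -5/4 + (¼)*(-3)² = -5/4 + (¼)*9 = -5/4 + 9/4 = 1)
s(t) = -7 - t
C = 14 (C = (-7 - 1*7)*(-1) = (-7 - 7)*(-1) = -14*(-1) = 14)
r(u) = 2*u² (r(u) = u*(2*u) = 2*u²)
Y = -14 (Y = -1*14 = -14)
r(x(1)) + Y = 2*1² - 14 = 2*1 - 14 = 2 - 14 = -12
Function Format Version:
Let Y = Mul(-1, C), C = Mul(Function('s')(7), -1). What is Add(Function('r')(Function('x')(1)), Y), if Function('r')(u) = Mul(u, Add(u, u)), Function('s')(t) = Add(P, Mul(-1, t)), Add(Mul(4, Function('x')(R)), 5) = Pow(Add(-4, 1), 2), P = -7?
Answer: -12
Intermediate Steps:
Function('x')(R) = 1 (Function('x')(R) = Add(Rational(-5, 4), Mul(Rational(1, 4), Pow(Add(-4, 1), 2))) = Add(Rational(-5, 4), Mul(Rational(1, 4), Pow(-3, 2))) = Add(Rational(-5, 4), Mul(Rational(1, 4), 9)) = Add(Rational(-5, 4), Rational(9, 4)) = 1)
Function('s')(t) = Add(-7, Mul(-1, t))
C = 14 (C = Mul(Add(-7, Mul(-1, 7)), -1) = Mul(Add(-7, -7), -1) = Mul(-14, -1) = 14)
Function('r')(u) = Mul(2, Pow(u, 2)) (Function('r')(u) = Mul(u, Mul(2, u)) = Mul(2, Pow(u, 2)))
Y = -14 (Y = Mul(-1, 14) = -14)
Add(Function('r')(Function('x')(1)), Y) = Add(Mul(2, Pow(1, 2)), -14) = Add(Mul(2, 1), -14) = Add(2, -14) = -12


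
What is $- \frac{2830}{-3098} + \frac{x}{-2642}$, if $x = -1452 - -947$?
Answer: $\frac{4520675}{4092458} \approx 1.1046$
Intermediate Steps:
$x = -505$ ($x = -1452 + 947 = -505$)
$- \frac{2830}{-3098} + \frac{x}{-2642} = - \frac{2830}{-3098} - \frac{505}{-2642} = \left(-2830\right) \left(- \frac{1}{3098}\right) - - \frac{505}{2642} = \frac{1415}{1549} + \frac{505}{2642} = \frac{4520675}{4092458}$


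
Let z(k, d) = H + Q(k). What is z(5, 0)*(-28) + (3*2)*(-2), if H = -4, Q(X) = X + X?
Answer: -180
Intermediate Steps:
Q(X) = 2*X
z(k, d) = -4 + 2*k
z(5, 0)*(-28) + (3*2)*(-2) = (-4 + 2*5)*(-28) + (3*2)*(-2) = (-4 + 10)*(-28) + 6*(-2) = 6*(-28) - 12 = -168 - 12 = -180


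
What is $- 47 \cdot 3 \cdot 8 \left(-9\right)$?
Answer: $10152$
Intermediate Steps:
$- 47 \cdot 3 \cdot 8 \left(-9\right) = - 47 \cdot 24 \left(-9\right) = \left(-47\right) \left(-216\right) = 10152$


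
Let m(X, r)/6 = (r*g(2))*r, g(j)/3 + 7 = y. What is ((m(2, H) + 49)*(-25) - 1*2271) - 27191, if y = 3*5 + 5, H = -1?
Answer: -36537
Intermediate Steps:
y = 20 (y = 15 + 5 = 20)
g(j) = 39 (g(j) = -21 + 3*20 = -21 + 60 = 39)
m(X, r) = 234*r**2 (m(X, r) = 6*((r*39)*r) = 6*((39*r)*r) = 6*(39*r**2) = 234*r**2)
((m(2, H) + 49)*(-25) - 1*2271) - 27191 = ((234*(-1)**2 + 49)*(-25) - 1*2271) - 27191 = ((234*1 + 49)*(-25) - 2271) - 27191 = ((234 + 49)*(-25) - 2271) - 27191 = (283*(-25) - 2271) - 27191 = (-7075 - 2271) - 27191 = -9346 - 27191 = -36537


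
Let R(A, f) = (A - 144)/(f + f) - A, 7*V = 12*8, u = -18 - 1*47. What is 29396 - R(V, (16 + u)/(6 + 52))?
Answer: 10061084/343 ≈ 29333.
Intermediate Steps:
u = -65 (u = -18 - 47 = -65)
V = 96/7 (V = (12*8)/7 = (⅐)*96 = 96/7 ≈ 13.714)
R(A, f) = -A + (-144 + A)/(2*f) (R(A, f) = (-144 + A)/((2*f)) - A = (-144 + A)*(1/(2*f)) - A = (-144 + A)/(2*f) - A = -A + (-144 + A)/(2*f))
29396 - R(V, (16 + u)/(6 + 52)) = 29396 - (-72 + (½)*(96/7) - 1*96/7*(16 - 65)/(6 + 52))/((16 - 65)/(6 + 52)) = 29396 - (-72 + 48/7 - 1*96/7*(-49/58))/((-49/58)) = 29396 - (-72 + 48/7 - 1*96/7*(-49*1/58))/((-49*1/58)) = 29396 - (-72 + 48/7 - 1*96/7*(-49/58))/(-49/58) = 29396 - (-58)*(-72 + 48/7 + 336/29)/49 = 29396 - (-58)*(-10872)/(49*203) = 29396 - 1*21744/343 = 29396 - 21744/343 = 10061084/343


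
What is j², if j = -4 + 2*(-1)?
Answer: 36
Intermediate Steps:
j = -6 (j = -4 - 2 = -6)
j² = (-6)² = 36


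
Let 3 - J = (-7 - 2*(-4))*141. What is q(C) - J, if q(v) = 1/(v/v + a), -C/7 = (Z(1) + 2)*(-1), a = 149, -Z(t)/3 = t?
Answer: 20701/150 ≈ 138.01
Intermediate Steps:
Z(t) = -3*t
C = -7 (C = -7*(-3*1 + 2)*(-1) = -7*(-3 + 2)*(-1) = -(-7)*(-1) = -7*1 = -7)
q(v) = 1/150 (q(v) = 1/(v/v + 149) = 1/(1 + 149) = 1/150)
J = -138 (J = 3 - (-7 - 2*(-4))*141 = 3 - (-7 + 8)*141 = 3 - 141 = -138)
q(C) - J = 1/150 - 1*(-138) = 1/150 + 138 = 20701/150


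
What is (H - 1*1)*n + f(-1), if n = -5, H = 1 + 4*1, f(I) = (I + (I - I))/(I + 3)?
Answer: -41/2 ≈ -20.500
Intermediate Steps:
f(I) = I/(3 + I) (f(I) = (I + 0)/(3 + I) = I/(3 + I))
H = 5 (H = 1 + 4 = 5)
(H - 1*1)*n + f(-1) = (5 - 1*1)*(-5) - 1/(3 - 1) = (5 - 1)*(-5) - 1/2 = 4*(-5) - 1*½ = -20 - ½ = -41/2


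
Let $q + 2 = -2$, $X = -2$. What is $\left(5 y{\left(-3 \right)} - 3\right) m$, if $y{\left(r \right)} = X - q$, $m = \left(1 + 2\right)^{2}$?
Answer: $63$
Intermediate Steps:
$q = -4$ ($q = -2 - 2 = -4$)
$m = 9$ ($m = 3^{2} = 9$)
$y{\left(r \right)} = 2$ ($y{\left(r \right)} = -2 - -4 = -2 + 4 = 2$)
$\left(5 y{\left(-3 \right)} - 3\right) m = \left(5 \cdot 2 - 3\right) 9 = \left(10 - 3\right) 9 = 7 \cdot 9 = 63$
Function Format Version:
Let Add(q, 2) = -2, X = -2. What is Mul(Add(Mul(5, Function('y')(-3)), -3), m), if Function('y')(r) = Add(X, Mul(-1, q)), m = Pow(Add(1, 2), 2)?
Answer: 63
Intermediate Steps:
q = -4 (q = Add(-2, -2) = -4)
m = 9 (m = Pow(3, 2) = 9)
Function('y')(r) = 2 (Function('y')(r) = Add(-2, Mul(-1, -4)) = Add(-2, 4) = 2)
Mul(Add(Mul(5, Function('y')(-3)), -3), m) = Mul(Add(Mul(5, 2), -3), 9) = Mul(Add(10, -3), 9) = Mul(7, 9) = 63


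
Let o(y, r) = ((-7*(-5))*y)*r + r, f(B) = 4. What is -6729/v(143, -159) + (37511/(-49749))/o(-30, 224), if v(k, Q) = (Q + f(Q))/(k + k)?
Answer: 22496990427576061/1811922258720 ≈ 12416.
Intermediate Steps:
v(k, Q) = (4 + Q)/(2*k) (v(k, Q) = (Q + 4)/(k + k) = (4 + Q)/((2*k)) = (4 + Q)*(1/(2*k)) = (4 + Q)/(2*k))
o(y, r) = r + 35*r*y (o(y, r) = (35*y)*r + r = 35*r*y + r = r + 35*r*y)
-6729/v(143, -159) + (37511/(-49749))/o(-30, 224) = -6729*286/(4 - 159) + (37511/(-49749))/((224*(1 + 35*(-30)))) = -6729/((½)*(1/143)*(-155)) + (37511*(-1/49749))/((224*(1 - 1050))) = -6729/(-155/286) - 37511/(49749*(224*(-1049))) = -6729*(-286/155) - 37511/49749/(-234976) = 1924494/155 - 37511/49749*(-1/234976) = 1924494/155 + 37511/11689821024 = 22496990427576061/1811922258720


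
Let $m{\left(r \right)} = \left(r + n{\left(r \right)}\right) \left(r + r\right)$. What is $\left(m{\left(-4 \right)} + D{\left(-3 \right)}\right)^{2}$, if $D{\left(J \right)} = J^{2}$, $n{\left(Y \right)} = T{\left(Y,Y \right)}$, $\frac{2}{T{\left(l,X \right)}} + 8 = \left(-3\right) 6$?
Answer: $\frac{292681}{169} \approx 1731.8$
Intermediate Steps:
$T{\left(l,X \right)} = - \frac{1}{13}$ ($T{\left(l,X \right)} = \frac{2}{-8 - 18} = \frac{2}{-26} = 2 \left(- \frac{1}{26}\right) = - \frac{1}{13}$)
$n{\left(Y \right)} = - \frac{1}{13}$
$m{\left(r \right)} = 2 r \left(- \frac{1}{13} + r\right)$ ($m{\left(r \right)} = \left(r - \frac{1}{13}\right) \left(r + r\right) = \left(- \frac{1}{13} + r\right) 2 r = 2 r \left(- \frac{1}{13} + r\right)$)
$\left(m{\left(-4 \right)} + D{\left(-3 \right)}\right)^{2} = \left(\frac{2}{13} \left(-4\right) \left(-1 + 13 \left(-4\right)\right) + \left(-3\right)^{2}\right)^{2} = \left(\frac{2}{13} \left(-4\right) \left(-1 - 52\right) + 9\right)^{2} = \left(\frac{2}{13} \left(-4\right) \left(-53\right) + 9\right)^{2} = \left(\frac{424}{13} + 9\right)^{2} = \left(\frac{541}{13}\right)^{2} = \frac{292681}{169}$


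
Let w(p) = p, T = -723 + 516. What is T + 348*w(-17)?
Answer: -6123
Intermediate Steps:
T = -207
T + 348*w(-17) = -207 + 348*(-17) = -207 - 5916 = -6123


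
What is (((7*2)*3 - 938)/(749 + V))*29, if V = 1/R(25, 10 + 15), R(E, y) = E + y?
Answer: -1299200/37451 ≈ -34.691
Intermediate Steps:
V = 1/50 (V = 1/(25 + (10 + 15)) = 1/(25 + 25) = 1/50 ≈ 0.020000)
(((7*2)*3 - 938)/(749 + V))*29 = (((7*2)*3 - 938)/(749 + 1/50))*29 = ((14*3 - 938)/(37451/50))*29 = ((42 - 938)*(50/37451))*29 = -896*50/37451*29 = -44800/37451*29 = -1299200/37451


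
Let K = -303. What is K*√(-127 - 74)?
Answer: -303*I*√201 ≈ -4295.8*I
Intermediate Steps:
K*√(-127 - 74) = -303*√(-127 - 74) = -303*I*√201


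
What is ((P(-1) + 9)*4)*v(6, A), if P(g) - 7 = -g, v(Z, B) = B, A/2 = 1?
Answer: 136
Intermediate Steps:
A = 2 (A = 2*1 = 2)
P(g) = 7 - g
((P(-1) + 9)*4)*v(6, A) = (((7 - 1*(-1)) + 9)*4)*2 = (((7 + 1) + 9)*4)*2 = ((8 + 9)*4)*2 = (17*4)*2 = 68*2 = 136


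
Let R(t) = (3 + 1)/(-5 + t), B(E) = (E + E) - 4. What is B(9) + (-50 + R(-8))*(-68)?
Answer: 44654/13 ≈ 3434.9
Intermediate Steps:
B(E) = -4 + 2*E (B(E) = 2*E - 4 = -4 + 2*E)
R(t) = 4/(-5 + t)
B(9) + (-50 + R(-8))*(-68) = (-4 + 2*9) + (-50 + 4/(-5 - 8))*(-68) = (-4 + 18) + (-50 + 4/(-13))*(-68) = 14 + (-50 + 4*(-1/13))*(-68) = 14 + (-50 - 4/13)*(-68) = 14 - 654/13*(-68) = 14 + 44472/13 = 44654/13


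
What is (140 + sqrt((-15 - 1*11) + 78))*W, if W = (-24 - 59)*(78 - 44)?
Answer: -395080 - 5644*sqrt(13) ≈ -4.1543e+5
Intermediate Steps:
W = -2822 (W = -83*34 = -2822)
(140 + sqrt((-15 - 1*11) + 78))*W = (140 + sqrt((-15 - 1*11) + 78))*(-2822) = (140 + sqrt((-15 - 11) + 78))*(-2822) = (140 + sqrt(-26 + 78))*(-2822) = (140 + sqrt(52))*(-2822) = (140 + 2*sqrt(13))*(-2822) = -395080 - 5644*sqrt(13)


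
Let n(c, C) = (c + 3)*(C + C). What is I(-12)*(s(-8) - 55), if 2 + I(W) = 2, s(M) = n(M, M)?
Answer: 0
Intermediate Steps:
n(c, C) = 2*C*(3 + c) (n(c, C) = (3 + c)*(2*C) = 2*C*(3 + c))
s(M) = 2*M*(3 + M)
I(W) = 0 (I(W) = -2 + 2 = 0)
I(-12)*(s(-8) - 55) = 0*(2*(-8)*(3 - 8) - 55) = 0*(2*(-8)*(-5) - 55) = 0*(80 - 55) = 0*25 = 0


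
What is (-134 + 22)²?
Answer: 12544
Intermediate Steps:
(-134 + 22)² = (-112)² = 12544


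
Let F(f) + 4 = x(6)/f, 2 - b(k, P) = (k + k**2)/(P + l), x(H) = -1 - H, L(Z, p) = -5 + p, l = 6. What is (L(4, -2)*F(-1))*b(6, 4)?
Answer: 231/5 ≈ 46.200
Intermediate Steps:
b(k, P) = 2 - (k + k**2)/(6 + P) (b(k, P) = 2 - (k + k**2)/(P + 6) = 2 - (k + k**2)/(6 + P))
F(f) = -4 - 7/f (F(f) = -4 + (-1 - 1*6)/f = -4 + (-1 - 6)/f = -4 - 7/f)
(L(4, -2)*F(-1))*b(6, 4) = ((-5 - 2)*(-4 - 7/(-1)))*((12 - 1*6 - 1*6**2 + 2*4)/(6 + 4)) = (-7*(-4 - 7*(-1)))*((12 - 6 - 1*36 + 8)/10) = (-7*(-4 + 7))*((12 - 6 - 36 + 8)/10) = (-7*3)*((1/10)*(-22)) = -21*(-11/5) = 231/5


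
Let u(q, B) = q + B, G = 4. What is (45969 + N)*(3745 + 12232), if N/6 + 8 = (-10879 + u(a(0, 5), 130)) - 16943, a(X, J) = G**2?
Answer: -1919396895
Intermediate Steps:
a(X, J) = 16 (a(X, J) = 4**2 = 16)
u(q, B) = B + q
N = -166104 (N = -48 + 6*((-10879 + (130 + 16)) - 16943) = -48 + 6*((-10879 + 146) - 16943) = -48 + 6*(-10733 - 16943) = -48 + 6*(-27676) = -48 - 166056 = -166104)
(45969 + N)*(3745 + 12232) = (45969 - 166104)*(3745 + 12232) = -120135*15977 = -1919396895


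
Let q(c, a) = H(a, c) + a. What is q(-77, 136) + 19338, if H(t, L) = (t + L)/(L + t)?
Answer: 19475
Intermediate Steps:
H(t, L) = 1 (H(t, L) = (L + t)/(L + t) = 1)
q(c, a) = 1 + a
q(-77, 136) + 19338 = (1 + 136) + 19338 = 137 + 19338 = 19475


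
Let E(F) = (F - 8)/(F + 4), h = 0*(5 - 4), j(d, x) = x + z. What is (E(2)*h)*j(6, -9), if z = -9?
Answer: 0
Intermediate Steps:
j(d, x) = -9 + x (j(d, x) = x - 9 = -9 + x)
h = 0 (h = 0*1 = 0)
E(F) = (-8 + F)/(4 + F)
(E(2)*h)*j(6, -9) = (((-8 + 2)/(4 + 2))*0)*(-9 - 9) = ((-6/6)*0)*(-18) = (((⅙)*(-6))*0)*(-18) = -1*0*(-18) = 0*(-18) = 0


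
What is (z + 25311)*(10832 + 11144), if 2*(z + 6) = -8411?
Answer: 463682612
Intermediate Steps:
z = -8423/2 (z = -6 + (½)*(-8411) = -6 - 8411/2 = -8423/2 ≈ -4211.5)
(z + 25311)*(10832 + 11144) = (-8423/2 + 25311)*(10832 + 11144) = (42199/2)*21976 = 463682612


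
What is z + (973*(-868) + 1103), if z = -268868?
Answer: -1112329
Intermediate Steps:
z + (973*(-868) + 1103) = -268868 + (973*(-868) + 1103) = -268868 + (-844564 + 1103) = -268868 - 843461 = -1112329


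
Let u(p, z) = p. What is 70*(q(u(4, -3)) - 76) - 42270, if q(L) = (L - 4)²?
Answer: -47590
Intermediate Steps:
q(L) = (-4 + L)²
70*(q(u(4, -3)) - 76) - 42270 = 70*((-4 + 4)² - 76) - 42270 = 70*(0² - 76) - 42270 = 70*(0 - 76) - 42270 = 70*(-76) - 42270 = -5320 - 42270 = -47590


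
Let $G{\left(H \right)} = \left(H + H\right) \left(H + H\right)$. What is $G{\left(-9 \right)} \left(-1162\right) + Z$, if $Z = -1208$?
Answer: $-377696$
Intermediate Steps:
$G{\left(H \right)} = 4 H^{2}$ ($G{\left(H \right)} = 2 H 2 H = 4 H^{2}$)
$G{\left(-9 \right)} \left(-1162\right) + Z = 4 \left(-9\right)^{2} \left(-1162\right) - 1208 = 4 \cdot 81 \left(-1162\right) - 1208 = 324 \left(-1162\right) - 1208 = -376488 - 1208 = -377696$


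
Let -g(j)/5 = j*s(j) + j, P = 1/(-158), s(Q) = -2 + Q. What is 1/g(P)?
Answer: -24964/795 ≈ -31.401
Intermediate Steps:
P = -1/158 ≈ -0.0063291
g(j) = -5*j - 5*j*(-2 + j) (g(j) = -5*(j*(-2 + j) + j) = -5*(j + j*(-2 + j)) = -5*j - 5*j*(-2 + j))
1/g(P) = 1/(5*(-1/158)*(1 - 1*(-1/158))) = 1/(5*(-1/158)*(1 + 1/158)) = 1/(5*(-1/158)*(159/158)) = 1/(-795/24964) = -24964/795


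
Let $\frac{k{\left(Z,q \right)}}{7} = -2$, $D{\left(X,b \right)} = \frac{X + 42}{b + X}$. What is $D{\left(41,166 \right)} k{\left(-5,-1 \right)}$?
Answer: $- \frac{1162}{207} \approx -5.6135$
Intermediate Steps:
$D{\left(X,b \right)} = \frac{42 + X}{X + b}$
$k{\left(Z,q \right)} = -14$ ($k{\left(Z,q \right)} = 7 \left(-2\right) = -14$)
$D{\left(41,166 \right)} k{\left(-5,-1 \right)} = \frac{42 + 41}{41 + 166} \left(-14\right) = \frac{1}{207} \cdot 83 \left(-14\right) = \frac{83}{207} \left(-14\right) = - \frac{1162}{207}$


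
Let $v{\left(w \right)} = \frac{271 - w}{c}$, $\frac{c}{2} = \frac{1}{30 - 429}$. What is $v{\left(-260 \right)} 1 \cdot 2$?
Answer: $-211869$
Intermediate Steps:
$c = - \frac{2}{399}$ ($c = \frac{2}{30 - 429} = \frac{2}{-399} = 2 \left(- \frac{1}{399}\right) = - \frac{2}{399} \approx -0.0050125$)
$v{\left(w \right)} = - \frac{108129}{2} + \frac{399 w}{2}$ ($v{\left(w \right)} = \frac{271 - w}{- \frac{2}{399}} = \left(271 - w\right) \left(- \frac{399}{2}\right) = - \frac{108129}{2} + \frac{399 w}{2}$)
$v{\left(-260 \right)} 1 \cdot 2 = \left(- \frac{108129}{2} + \frac{399}{2} \left(-260\right)\right) 1 \cdot 2 = \left(- \frac{108129}{2} - 51870\right) 2 = \left(- \frac{211869}{2}\right) 2 = -211869$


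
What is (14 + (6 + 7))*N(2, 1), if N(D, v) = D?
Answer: 54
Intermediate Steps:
(14 + (6 + 7))*N(2, 1) = (14 + (6 + 7))*2 = (14 + 13)*2 = 27*2 = 54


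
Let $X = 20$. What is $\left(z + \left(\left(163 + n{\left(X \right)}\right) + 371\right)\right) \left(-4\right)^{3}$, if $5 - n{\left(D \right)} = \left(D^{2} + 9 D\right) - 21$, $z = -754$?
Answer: $49536$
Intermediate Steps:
$n{\left(D \right)} = 26 - D^{2} - 9 D$ ($n{\left(D \right)} = 5 - \left(\left(D^{2} + 9 D\right) - 21\right) = 5 - \left(-21 + D^{2} + 9 D\right) = 26 - D^{2} - 9 D$)
$\left(z + \left(\left(163 + n{\left(X \right)}\right) + 371\right)\right) \left(-4\right)^{3} = \left(-754 + \left(\left(163 - 554\right) + 371\right)\right) \left(-4\right)^{3} = \left(-754 + \left(\left(163 - 554\right) + 371\right)\right) \left(-64\right) = \left(-754 + \left(-391 + 371\right)\right) \left(-64\right) = \left(-754 - 20\right) \left(-64\right) = \left(-774\right) \left(-64\right) = 49536$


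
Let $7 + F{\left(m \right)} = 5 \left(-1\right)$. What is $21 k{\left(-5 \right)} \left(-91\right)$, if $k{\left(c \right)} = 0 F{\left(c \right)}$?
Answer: $0$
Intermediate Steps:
$F{\left(m \right)} = -12$ ($F{\left(m \right)} = -7 + 5 \left(-1\right) = -7 - 5 = -12$)
$k{\left(c \right)} = 0$ ($k{\left(c \right)} = 0 \left(-12\right) = 0$)
$21 k{\left(-5 \right)} \left(-91\right) = 21 \cdot 0 \left(-91\right) = 0 \left(-91\right) = 0$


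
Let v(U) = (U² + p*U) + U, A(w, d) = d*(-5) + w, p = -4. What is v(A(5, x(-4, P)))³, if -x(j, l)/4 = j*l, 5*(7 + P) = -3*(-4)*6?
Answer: 41540367914137000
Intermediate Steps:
P = 37/5 (P = -7 + (-3*(-4)*6)/5 = -7 + (12*6)/5 = -7 + (⅕)*72 = -7 + 72/5 = 37/5 ≈ 7.4000)
x(j, l) = -4*j*l
A(w, d) = w - 5*d (A(w, d) = -5*d + w = w - 5*d)
v(U) = U² - 3*U (v(U) = (U² - 4*U) + U = U² - 3*U)
v(A(5, x(-4, P)))³ = ((5 - (-20)*(-4)*37/5)*(-3 + (5 - (-20)*(-4)*37/5)))³ = ((5 - 5*592/5)*(-3 + (5 - 5*592/5)))³ = ((5 - 592)*(-3 + (5 - 592)))³ = (-587*(-3 - 587))³ = (-587*(-590))³ = 346330³ = 41540367914137000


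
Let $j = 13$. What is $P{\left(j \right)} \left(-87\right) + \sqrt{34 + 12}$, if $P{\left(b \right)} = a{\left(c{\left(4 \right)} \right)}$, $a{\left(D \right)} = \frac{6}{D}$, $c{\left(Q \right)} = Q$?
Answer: $- \frac{261}{2} + \sqrt{46} \approx -123.72$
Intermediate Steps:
$P{\left(b \right)} = \frac{3}{2}$ ($P{\left(b \right)} = \frac{6}{4} = 6 \cdot \frac{1}{4} = \frac{3}{2}$)
$P{\left(j \right)} \left(-87\right) + \sqrt{34 + 12} = \frac{3}{2} \left(-87\right) + \sqrt{34 + 12} = - \frac{261}{2} + \sqrt{46}$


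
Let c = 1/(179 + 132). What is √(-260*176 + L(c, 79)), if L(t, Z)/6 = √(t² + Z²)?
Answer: √(-4425952960 + 1866*√603635762)/311 ≈ 212.81*I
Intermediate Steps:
c = 1/311 ≈ 0.0032154
L(t, Z) = 6*√(Z² + t²) (L(t, Z) = 6*√(t² + Z²) = 6*√(Z² + t²))
√(-260*176 + L(c, 79)) = √(-260*176 + 6*√(79² + (1/311)²)) = √(-45760 + 6*√(6241 + 1/96721)) = √(-45760 + 6*√(603635762/96721)) = √(-45760 + 6*(√603635762/311)) = √(-45760 + 6*√603635762/311)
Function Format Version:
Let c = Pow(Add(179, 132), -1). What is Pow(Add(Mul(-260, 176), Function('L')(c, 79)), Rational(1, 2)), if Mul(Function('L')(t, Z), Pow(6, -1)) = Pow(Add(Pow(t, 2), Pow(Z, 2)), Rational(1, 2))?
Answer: Mul(Rational(1, 311), Pow(Add(-4425952960, Mul(1866, Pow(603635762, Rational(1, 2)))), Rational(1, 2))) ≈ Mul(212.81, I)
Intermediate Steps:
c = Rational(1, 311) (c = Pow(311, -1) = Rational(1, 311) ≈ 0.0032154)
Function('L')(t, Z) = Mul(6, Pow(Add(Pow(Z, 2), Pow(t, 2)), Rational(1, 2))) (Function('L')(t, Z) = Mul(6, Pow(Add(Pow(t, 2), Pow(Z, 2)), Rational(1, 2))) = Mul(6, Pow(Add(Pow(Z, 2), Pow(t, 2)), Rational(1, 2))))
Pow(Add(Mul(-260, 176), Function('L')(c, 79)), Rational(1, 2)) = Pow(Add(Mul(-260, 176), Mul(6, Pow(Add(Pow(79, 2), Pow(Rational(1, 311), 2)), Rational(1, 2)))), Rational(1, 2)) = Pow(Add(-45760, Mul(6, Pow(Add(6241, Rational(1, 96721)), Rational(1, 2)))), Rational(1, 2)) = Pow(Add(-45760, Mul(6, Pow(Rational(603635762, 96721), Rational(1, 2)))), Rational(1, 2)) = Pow(Add(-45760, Mul(6, Mul(Rational(1, 311), Pow(603635762, Rational(1, 2))))), Rational(1, 2)) = Pow(Add(-45760, Mul(Rational(6, 311), Pow(603635762, Rational(1, 2)))), Rational(1, 2))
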